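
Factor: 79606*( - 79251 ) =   -  6308855106 = - 2^1*3^1*53^1*751^1* 26417^1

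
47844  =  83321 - 35477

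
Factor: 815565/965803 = 3^1*5^1*47^( - 1)*20549^ ( -1)*54371^1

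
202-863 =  - 661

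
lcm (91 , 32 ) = 2912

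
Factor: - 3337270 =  - 2^1* 5^1*17^1*67^1* 293^1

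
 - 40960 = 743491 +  -784451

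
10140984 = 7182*1412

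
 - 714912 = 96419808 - 97134720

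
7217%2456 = 2305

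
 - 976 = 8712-9688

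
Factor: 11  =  11^1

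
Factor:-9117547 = - 1447^1*6301^1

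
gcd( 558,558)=558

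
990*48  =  47520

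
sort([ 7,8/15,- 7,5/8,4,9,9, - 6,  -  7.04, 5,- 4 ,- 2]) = [ - 7.04, - 7, - 6,- 4, - 2,8/15, 5/8,4,5,7, 9,9]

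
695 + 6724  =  7419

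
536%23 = 7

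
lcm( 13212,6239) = 224604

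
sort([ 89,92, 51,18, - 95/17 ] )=[ - 95/17, 18, 51, 89, 92]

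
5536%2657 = 222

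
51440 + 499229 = 550669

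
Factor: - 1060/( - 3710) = 2/7 =2^1 * 7^( - 1)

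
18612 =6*3102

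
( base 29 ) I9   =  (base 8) 1023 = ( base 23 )102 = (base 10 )531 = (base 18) 1b9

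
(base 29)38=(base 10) 95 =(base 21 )4b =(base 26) 3h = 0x5f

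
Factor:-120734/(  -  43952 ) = 2^ ( - 3)* 17^1 * 41^( - 1)*53^1 = 901/328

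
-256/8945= - 256/8945 = - 0.03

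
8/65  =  8/65 = 0.12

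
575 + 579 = 1154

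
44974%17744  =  9486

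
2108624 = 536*3934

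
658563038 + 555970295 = 1214533333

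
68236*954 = 65097144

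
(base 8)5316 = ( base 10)2766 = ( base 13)134A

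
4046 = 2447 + 1599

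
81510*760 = 61947600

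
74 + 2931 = 3005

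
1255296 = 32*39228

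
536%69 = 53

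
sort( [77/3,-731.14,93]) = [-731.14, 77/3, 93]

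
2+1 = 3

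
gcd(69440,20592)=16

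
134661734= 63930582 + 70731152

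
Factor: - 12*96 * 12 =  - 13824 = -2^9*3^3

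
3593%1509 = 575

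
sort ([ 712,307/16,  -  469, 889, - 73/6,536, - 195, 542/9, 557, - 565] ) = [ - 565, - 469, - 195, - 73/6,307/16,542/9,536, 557,  712,889]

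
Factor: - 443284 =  - 2^2*110821^1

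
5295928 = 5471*968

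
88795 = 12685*7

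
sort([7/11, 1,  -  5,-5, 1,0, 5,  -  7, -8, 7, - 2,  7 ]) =[-8, - 7,-5,-5,-2,  0, 7/11  ,  1, 1, 5 , 7,7 ]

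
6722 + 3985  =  10707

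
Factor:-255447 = -3^3*9461^1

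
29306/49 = 598+4/49 =598.08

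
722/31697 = 722/31697=   0.02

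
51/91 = 51/91= 0.56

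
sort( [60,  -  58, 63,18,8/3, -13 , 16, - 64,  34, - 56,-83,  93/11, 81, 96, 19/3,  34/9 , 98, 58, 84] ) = [-83,-64, - 58,- 56,-13, 8/3,34/9, 19/3, 93/11,16 , 18,  34 , 58,  60, 63, 81,84,  96,98 ] 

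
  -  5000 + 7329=2329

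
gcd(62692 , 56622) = 2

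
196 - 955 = - 759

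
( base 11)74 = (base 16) 51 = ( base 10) 81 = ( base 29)2n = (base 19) 45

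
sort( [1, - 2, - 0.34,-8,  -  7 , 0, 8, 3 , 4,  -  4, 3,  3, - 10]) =[ - 10, - 8 ,-7, - 4,  -  2, - 0.34, 0, 1 , 3, 3,  3, 4,8]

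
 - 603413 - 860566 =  -1463979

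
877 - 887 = - 10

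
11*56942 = 626362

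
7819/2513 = 3+40/359 = 3.11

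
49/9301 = 49/9301 = 0.01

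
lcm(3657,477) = 10971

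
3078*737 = 2268486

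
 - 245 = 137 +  - 382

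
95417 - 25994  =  69423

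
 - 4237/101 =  - 4237/101 = - 41.95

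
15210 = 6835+8375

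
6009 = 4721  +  1288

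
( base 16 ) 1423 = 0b1010000100011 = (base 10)5155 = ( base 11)3967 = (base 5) 131110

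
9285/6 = 3095/2 = 1547.50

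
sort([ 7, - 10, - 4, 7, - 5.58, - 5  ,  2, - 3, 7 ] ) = [ - 10, - 5.58, - 5,-4, - 3,  2, 7,7,7 ] 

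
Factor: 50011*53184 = 2659785024=2^6 * 3^1 * 13^1* 277^1*3847^1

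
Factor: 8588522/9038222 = 4294261/4519111 = 23^1*1697^( - 1) *2663^(-1 )*  186707^1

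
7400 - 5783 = 1617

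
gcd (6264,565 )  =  1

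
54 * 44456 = 2400624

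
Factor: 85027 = 85027^1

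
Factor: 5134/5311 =2^1*17^1*47^( - 1) * 113^( - 1)* 151^1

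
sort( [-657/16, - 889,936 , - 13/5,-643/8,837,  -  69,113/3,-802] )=[ - 889, - 802, - 643/8, - 69,-657/16, - 13/5,113/3,837, 936]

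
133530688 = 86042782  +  47487906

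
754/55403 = 754/55403 = 0.01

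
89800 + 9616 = 99416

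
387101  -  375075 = 12026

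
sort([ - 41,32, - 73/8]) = [ - 41, - 73/8,32 ]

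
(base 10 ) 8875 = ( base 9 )13151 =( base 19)15B2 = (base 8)21253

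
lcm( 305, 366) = 1830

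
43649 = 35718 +7931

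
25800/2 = 12900 = 12900.00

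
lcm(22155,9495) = 66465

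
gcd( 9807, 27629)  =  7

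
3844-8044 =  - 4200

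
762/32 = 381/16 = 23.81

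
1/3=1/3 = 0.33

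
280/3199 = 40/457 = 0.09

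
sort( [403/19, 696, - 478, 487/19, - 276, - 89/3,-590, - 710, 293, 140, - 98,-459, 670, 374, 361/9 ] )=[ - 710, - 590, - 478, - 459, - 276, - 98,  -  89/3 , 403/19, 487/19, 361/9,140, 293,374, 670,  696] 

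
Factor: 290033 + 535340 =825373=67^1*97^1*127^1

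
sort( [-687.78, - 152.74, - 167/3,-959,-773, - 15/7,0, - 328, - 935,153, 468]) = [  -  959,- 935, - 773, - 687.78, - 328, - 152.74 , - 167/3, - 15/7,0,153,468 ] 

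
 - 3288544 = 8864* ( - 371 )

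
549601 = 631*871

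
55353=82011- 26658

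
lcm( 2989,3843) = 26901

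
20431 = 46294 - 25863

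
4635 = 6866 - 2231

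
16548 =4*4137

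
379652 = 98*3874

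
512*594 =304128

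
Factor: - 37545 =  - 3^1 * 5^1*2503^1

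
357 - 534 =- 177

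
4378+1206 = 5584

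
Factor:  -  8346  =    -  2^1*3^1 * 13^1*  107^1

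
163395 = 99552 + 63843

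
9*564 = 5076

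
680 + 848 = 1528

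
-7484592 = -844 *8868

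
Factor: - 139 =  - 139^1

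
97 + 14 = 111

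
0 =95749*0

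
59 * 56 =3304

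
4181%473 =397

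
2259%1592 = 667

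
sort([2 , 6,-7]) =[ - 7 , 2,6 ]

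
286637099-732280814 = - 445643715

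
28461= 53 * 537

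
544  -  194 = 350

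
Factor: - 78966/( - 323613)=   2^1*107^1*877^( - 1 ) = 214/877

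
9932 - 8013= 1919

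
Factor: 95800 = 2^3 * 5^2*479^1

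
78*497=38766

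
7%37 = 7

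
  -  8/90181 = - 1+90173/90181 = - 0.00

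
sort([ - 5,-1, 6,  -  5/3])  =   [ - 5 , - 5/3,-1,6 ] 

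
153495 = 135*1137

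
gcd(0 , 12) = 12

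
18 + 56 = 74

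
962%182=52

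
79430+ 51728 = 131158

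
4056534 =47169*86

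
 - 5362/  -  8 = 2681/4 = 670.25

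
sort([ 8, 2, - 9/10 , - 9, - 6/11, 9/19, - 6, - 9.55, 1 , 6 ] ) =[ - 9.55, - 9, - 6, - 9/10, - 6/11,9/19,1 , 2, 6, 8]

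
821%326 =169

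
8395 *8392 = 70450840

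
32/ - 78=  - 1  +  23/39 = - 0.41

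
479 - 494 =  - 15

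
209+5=214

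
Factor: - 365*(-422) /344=77015/172  =  2^ ( - 2)*5^1*43^(-1 ) * 73^1 * 211^1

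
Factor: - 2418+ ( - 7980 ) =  - 10398 = - 2^1*3^1*1733^1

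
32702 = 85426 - 52724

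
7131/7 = 7131/7 = 1018.71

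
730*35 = 25550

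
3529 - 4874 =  - 1345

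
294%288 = 6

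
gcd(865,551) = 1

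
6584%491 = 201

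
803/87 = 9 + 20/87=9.23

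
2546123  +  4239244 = 6785367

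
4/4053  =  4/4053 =0.00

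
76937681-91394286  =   - 14456605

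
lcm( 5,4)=20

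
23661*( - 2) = -47322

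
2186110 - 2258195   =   - 72085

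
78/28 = 2 + 11/14 = 2.79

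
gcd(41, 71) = 1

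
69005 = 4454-  -  64551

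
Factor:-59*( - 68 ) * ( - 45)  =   - 180540= - 2^2 * 3^2*5^1*17^1*59^1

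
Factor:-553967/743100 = -2^(-2 )*3^( - 1)*5^(- 2)*97^1*2477^( - 1 )*5711^1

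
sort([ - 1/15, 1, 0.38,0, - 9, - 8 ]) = [ - 9,-8, - 1/15,0, 0.38,1] 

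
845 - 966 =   -  121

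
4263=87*49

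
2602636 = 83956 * 31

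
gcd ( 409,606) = 1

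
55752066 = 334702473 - 278950407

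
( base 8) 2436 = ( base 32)18u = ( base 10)1310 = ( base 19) 3BI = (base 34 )14I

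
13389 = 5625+7764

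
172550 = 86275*2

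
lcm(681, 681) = 681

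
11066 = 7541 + 3525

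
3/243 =1/81=0.01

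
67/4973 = 67/4973 = 0.01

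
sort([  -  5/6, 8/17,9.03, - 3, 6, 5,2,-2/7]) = [ - 3, - 5/6, - 2/7 , 8/17,2, 5, 6, 9.03 ]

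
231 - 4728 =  - 4497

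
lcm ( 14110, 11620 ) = 197540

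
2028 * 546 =1107288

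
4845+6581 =11426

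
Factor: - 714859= - 61^1* 11719^1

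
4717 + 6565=11282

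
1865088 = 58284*32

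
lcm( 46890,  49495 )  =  890910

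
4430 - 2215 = 2215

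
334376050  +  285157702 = 619533752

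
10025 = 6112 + 3913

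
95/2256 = 95/2256 = 0.04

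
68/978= 34/489=0.07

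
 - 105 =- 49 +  - 56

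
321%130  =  61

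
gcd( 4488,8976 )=4488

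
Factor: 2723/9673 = 7^1*17^( - 1)*389^1 *569^(-1 ) 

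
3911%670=561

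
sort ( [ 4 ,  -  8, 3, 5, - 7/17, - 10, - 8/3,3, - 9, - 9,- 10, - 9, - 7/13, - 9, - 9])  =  [ - 10, - 10, - 9,-9, - 9, - 9, - 9, - 8, - 8/3, - 7/13,-7/17,3, 3,4, 5] 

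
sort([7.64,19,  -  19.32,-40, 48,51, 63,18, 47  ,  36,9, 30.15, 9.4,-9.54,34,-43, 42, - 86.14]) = [ - 86.14 , - 43 , -40, - 19.32,-9.54, 7.64,  9, 9.4, 18, 19 , 30.15, 34 , 36, 42,47, 48,51, 63]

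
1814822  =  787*2306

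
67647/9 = 22549/3=7516.33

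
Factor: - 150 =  - 2^1 * 3^1 * 5^2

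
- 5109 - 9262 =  - 14371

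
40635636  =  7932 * 5123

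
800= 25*32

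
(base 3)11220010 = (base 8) 6757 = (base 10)3567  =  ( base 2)110111101111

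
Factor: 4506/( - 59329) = - 6/79 = - 2^1*3^1 * 79^( - 1 )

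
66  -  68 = -2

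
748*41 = 30668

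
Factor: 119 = 7^1*17^1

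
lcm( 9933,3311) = 9933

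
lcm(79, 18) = 1422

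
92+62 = 154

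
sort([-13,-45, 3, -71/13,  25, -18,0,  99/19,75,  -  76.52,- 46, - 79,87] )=[- 79, - 76.52, -46, - 45, - 18, - 13,-71/13,0,3,99/19,25,75, 87]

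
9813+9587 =19400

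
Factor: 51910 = 2^1*5^1 *29^1*179^1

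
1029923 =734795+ 295128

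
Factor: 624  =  2^4*3^1*13^1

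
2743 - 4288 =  - 1545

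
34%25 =9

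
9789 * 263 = 2574507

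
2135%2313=2135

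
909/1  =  909 = 909.00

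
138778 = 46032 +92746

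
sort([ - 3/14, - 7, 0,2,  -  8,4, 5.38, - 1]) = [- 8, - 7,  -  1, - 3/14,0,2, 4 , 5.38 ]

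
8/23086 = 4/11543  =  0.00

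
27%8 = 3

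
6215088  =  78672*79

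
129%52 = 25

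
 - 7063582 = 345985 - 7409567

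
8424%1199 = 31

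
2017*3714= 7491138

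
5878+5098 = 10976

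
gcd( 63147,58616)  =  1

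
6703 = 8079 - 1376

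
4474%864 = 154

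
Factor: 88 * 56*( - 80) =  - 394240 = - 2^10* 5^1*7^1 * 11^1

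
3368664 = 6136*549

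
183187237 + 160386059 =343573296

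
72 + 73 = 145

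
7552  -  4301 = 3251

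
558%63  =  54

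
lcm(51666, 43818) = 3461622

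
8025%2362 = 939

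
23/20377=23/20377=0.00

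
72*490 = 35280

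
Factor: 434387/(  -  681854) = -2^ ( - 1 )*340927^( - 1 )*434387^1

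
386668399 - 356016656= 30651743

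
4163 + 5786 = 9949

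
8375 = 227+8148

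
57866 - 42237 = 15629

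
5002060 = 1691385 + 3310675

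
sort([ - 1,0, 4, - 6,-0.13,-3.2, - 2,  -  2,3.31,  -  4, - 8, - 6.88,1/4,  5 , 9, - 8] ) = [ - 8 , - 8, - 6.88 , - 6, - 4,-3.2, - 2, - 2, - 1, - 0.13, 0, 1/4,3.31, 4, 5, 9 ]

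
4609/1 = 4609 = 4609.00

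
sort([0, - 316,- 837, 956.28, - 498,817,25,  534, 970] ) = [ - 837, - 498, -316,0,25, 534,817, 956.28,970 ]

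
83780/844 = 20945/211= 99.27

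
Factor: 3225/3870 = 2^( - 1 )*3^( - 1)*5^1 = 5/6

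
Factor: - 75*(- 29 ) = 2175 = 3^1*5^2*29^1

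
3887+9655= 13542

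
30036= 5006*6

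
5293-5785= - 492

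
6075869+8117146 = 14193015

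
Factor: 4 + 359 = 363 = 3^1*11^2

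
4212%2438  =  1774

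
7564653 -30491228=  - 22926575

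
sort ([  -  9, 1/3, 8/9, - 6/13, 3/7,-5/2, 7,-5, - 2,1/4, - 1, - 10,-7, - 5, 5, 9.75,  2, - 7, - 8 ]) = [-10, - 9, - 8,- 7, - 7,-5, - 5,- 5/2 , - 2,-1,-6/13, 1/4,1/3 , 3/7, 8/9,2,5,  7,  9.75 ]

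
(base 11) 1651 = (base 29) 2ep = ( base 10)2113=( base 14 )aad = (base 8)4101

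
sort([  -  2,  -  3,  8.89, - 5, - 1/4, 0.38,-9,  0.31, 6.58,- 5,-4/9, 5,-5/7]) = [ - 9, - 5, - 5,  -  3,-2,  -  5/7,-4/9, - 1/4, 0.31, 0.38, 5,6.58,8.89]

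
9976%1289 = 953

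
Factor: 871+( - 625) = 246 = 2^1*3^1*41^1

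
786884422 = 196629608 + 590254814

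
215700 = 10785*20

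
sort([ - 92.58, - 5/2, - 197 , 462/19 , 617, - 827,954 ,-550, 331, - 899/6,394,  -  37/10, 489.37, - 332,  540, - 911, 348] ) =[ - 911, - 827, - 550, - 332, - 197, - 899/6, - 92.58, - 37/10, - 5/2,462/19,331,348,394,  489.37, 540,617,954]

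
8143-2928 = 5215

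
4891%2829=2062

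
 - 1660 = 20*( - 83)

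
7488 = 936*8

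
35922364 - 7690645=28231719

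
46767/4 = 11691+3/4=11691.75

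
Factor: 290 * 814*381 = 89938860  =  2^2*3^1*5^1*11^1*29^1*37^1*127^1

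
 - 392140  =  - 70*5602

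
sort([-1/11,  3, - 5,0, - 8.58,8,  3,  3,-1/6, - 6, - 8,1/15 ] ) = [- 8.58, - 8, - 6, - 5, - 1/6 , -1/11, 0,1/15, 3, 3,3, 8 ]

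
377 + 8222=8599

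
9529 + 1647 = 11176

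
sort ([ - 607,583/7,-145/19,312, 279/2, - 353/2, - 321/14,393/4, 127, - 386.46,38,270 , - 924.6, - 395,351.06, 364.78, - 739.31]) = [ - 924.6 , - 739.31, - 607, - 395, - 386.46, - 353/2, - 321/14, - 145/19 , 38,583/7, 393/4,127, 279/2,270, 312,351.06,364.78 ] 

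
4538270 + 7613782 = 12152052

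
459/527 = 27/31= 0.87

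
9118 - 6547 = 2571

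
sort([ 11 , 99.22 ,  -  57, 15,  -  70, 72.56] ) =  [ - 70,  -  57, 11, 15 , 72.56 , 99.22 ]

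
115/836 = 115/836 = 0.14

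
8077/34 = 8077/34 = 237.56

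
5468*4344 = 23752992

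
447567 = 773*579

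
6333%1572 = 45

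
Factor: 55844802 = 2^1*3^5 * 13^1 * 8839^1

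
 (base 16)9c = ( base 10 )156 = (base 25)66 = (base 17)93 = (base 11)132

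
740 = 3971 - 3231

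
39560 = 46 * 860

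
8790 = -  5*( - 1758)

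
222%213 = 9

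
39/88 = 39/88= 0.44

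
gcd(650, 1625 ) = 325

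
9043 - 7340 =1703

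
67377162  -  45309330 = 22067832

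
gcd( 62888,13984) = 8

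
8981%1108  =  117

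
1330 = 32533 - 31203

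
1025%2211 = 1025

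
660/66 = 10=10.00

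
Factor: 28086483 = 3^1 *227^1*41243^1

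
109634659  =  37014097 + 72620562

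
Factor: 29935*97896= 2^3*3^1*5^1*4079^1*5987^1 = 2930516760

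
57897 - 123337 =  -65440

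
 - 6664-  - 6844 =180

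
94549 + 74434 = 168983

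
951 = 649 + 302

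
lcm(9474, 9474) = 9474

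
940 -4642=-3702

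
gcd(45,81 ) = 9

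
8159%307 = 177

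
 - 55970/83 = - 55970/83=   -674.34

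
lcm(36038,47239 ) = 3495686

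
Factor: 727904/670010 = 363952/335005=2^4*5^ ( - 1)*11^(-1)*23^2*43^1*6091^( - 1) 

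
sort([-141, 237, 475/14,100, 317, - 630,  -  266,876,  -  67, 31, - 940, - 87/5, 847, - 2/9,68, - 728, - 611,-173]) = [ - 940, -728, - 630,  -  611, - 266, - 173,  -  141,  -  67 ,  -  87/5, - 2/9 , 31, 475/14, 68, 100, 237 , 317, 847,876 ] 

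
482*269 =129658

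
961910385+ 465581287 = 1427491672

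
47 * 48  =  2256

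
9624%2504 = 2112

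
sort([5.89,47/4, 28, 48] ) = [5.89, 47/4, 28 , 48 ] 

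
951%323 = 305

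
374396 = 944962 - 570566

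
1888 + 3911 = 5799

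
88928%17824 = 17632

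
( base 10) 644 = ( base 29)m6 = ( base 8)1204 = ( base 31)KO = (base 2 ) 1010000100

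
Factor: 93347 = 17^3 * 19^1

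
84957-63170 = 21787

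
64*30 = 1920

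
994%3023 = 994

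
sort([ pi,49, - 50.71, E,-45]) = [ - 50.71, - 45,E,pi,49] 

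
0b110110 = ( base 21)2c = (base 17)33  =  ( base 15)39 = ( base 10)54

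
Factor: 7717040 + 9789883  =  3^1*7^1 *17^1*19^1*29^1*89^1 = 17506923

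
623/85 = 623/85= 7.33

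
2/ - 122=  - 1/61 = - 0.02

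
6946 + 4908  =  11854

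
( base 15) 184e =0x1481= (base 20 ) D29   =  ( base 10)5249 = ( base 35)49y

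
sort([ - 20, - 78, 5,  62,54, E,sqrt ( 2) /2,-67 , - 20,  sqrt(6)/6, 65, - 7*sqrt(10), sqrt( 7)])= [ - 78, - 67, - 7*sqrt( 10 ), - 20, -20,  sqrt(6)/6,  sqrt(2)/2, sqrt( 7), E,5, 54, 62, 65] 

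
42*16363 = 687246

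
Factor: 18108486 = 2^1 *3^2*11^1*91457^1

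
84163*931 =78355753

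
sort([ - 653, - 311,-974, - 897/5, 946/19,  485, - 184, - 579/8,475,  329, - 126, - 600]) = [ - 974 , - 653, - 600, - 311, - 184, - 897/5,  -  126,-579/8,946/19, 329, 475,485]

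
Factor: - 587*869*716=  -  2^2*11^1*79^1 * 179^1*587^1 = -365233748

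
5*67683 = 338415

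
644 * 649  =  417956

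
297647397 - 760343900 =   -  462696503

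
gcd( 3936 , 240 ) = 48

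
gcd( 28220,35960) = 20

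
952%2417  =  952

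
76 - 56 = 20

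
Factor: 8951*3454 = 2^1 * 11^1*157^1 * 8951^1=30916754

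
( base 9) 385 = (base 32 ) a0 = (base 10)320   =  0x140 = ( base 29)b1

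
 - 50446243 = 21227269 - 71673512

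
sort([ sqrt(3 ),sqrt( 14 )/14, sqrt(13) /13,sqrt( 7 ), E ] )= [sqrt(14 ) /14,  sqrt( 13 ) /13,sqrt (3), sqrt(7 ), E]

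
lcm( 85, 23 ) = 1955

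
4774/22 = 217= 217.00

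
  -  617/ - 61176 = 617/61176 = 0.01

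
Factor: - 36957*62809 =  - 3^1*97^1*107^1*127^1*587^1 = - 2321232213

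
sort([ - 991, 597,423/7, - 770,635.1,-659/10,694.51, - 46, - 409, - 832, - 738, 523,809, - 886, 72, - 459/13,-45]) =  [-991,- 886,-832, - 770,-738  ,  -  409, - 659/10 , - 46, - 45,- 459/13, 423/7,72,523, 597 , 635.1, 694.51, 809 ] 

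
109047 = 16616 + 92431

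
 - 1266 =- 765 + -501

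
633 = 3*211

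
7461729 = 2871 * 2599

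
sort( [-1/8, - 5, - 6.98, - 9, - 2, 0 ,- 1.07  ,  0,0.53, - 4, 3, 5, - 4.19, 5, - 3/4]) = [ - 9, -6.98, - 5, - 4.19,-4,-2, - 1.07, - 3/4 , - 1/8, 0, 0,0.53, 3,5, 5 ] 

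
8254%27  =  19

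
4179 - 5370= -1191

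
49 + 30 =79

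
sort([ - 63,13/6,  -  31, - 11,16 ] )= [-63, -31, - 11,13/6,16]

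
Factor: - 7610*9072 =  - 2^5*3^4*5^1*7^1*761^1=- 69037920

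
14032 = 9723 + 4309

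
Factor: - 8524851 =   -  3^1*59^1*48163^1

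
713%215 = 68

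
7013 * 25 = 175325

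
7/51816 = 7/51816 = 0.00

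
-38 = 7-45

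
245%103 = 39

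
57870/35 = 1653  +  3/7=1653.43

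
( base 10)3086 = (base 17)AB9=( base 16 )C0E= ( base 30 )3cq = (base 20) 7E6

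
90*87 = 7830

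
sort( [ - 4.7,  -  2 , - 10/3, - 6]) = [ - 6, -4.7,- 10/3 , - 2] 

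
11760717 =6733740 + 5026977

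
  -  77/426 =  - 77/426=- 0.18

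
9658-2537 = 7121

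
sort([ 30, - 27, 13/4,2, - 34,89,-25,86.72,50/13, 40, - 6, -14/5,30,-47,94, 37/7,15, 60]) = [  -  47, - 34,- 27, -25,  -  6 ,  -  14/5, 2,13/4,50/13, 37/7, 15,30 , 30, 40,60, 86.72,89, 94 ]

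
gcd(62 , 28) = 2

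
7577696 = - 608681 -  - 8186377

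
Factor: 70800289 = 7^1*19^1*532333^1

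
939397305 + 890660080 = 1830057385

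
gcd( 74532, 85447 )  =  1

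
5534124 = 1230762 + 4303362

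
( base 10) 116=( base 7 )224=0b1110100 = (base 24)4K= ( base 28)44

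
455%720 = 455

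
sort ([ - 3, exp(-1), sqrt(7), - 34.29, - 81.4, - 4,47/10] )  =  [ - 81.4, - 34.29, - 4, - 3, exp ( - 1),sqrt(7) , 47/10] 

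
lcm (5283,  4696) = 42264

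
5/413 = 5/413 = 0.01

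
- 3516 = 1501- 5017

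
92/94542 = 46/47271=0.00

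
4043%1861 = 321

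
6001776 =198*30312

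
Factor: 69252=2^2*3^1*29^1 * 199^1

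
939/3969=313/1323 = 0.24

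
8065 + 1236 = 9301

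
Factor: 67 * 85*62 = 2^1 * 5^1*17^1 * 31^1 * 67^1 = 353090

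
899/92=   9+71/92  =  9.77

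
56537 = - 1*( - 56537) 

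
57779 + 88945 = 146724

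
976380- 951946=24434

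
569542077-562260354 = 7281723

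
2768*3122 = 8641696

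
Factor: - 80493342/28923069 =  - 2^1*7^(  -  1)*17^( - 1 ) * 81017^( - 1)*13415557^1   =  - 26831114/9641023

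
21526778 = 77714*277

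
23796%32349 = 23796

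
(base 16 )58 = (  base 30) 2s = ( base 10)88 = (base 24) 3g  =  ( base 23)3j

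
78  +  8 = 86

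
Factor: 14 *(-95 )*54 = - 71820 = -2^2*3^3*5^1 * 7^1*19^1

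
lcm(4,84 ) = 84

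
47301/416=113 + 293/416=113.70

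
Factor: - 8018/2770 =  - 5^( - 1)*19^1*211^1*277^( - 1 ) = - 4009/1385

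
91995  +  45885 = 137880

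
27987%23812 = 4175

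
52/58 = 26/29 = 0.90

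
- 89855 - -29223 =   -  60632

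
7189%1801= 1786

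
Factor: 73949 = 73^1 * 1013^1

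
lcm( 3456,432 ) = 3456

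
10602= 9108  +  1494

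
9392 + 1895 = 11287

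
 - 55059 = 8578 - 63637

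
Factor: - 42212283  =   - 3^1*43^1*337^1*971^1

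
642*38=24396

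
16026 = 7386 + 8640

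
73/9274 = 73/9274 = 0.01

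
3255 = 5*651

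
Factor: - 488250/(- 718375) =2^1*3^2*31^1*821^( - 1)=558/821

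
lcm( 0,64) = 0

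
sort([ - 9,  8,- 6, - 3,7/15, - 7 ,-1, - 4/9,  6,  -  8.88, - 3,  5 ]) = [ - 9, - 8.88, - 7, - 6 , - 3, - 3, - 1 , - 4/9,7/15, 5,6,8 ]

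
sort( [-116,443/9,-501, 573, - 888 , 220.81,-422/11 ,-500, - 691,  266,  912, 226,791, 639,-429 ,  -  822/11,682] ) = [ -888, - 691,-501, - 500 , - 429 , - 116,-822/11, - 422/11,443/9, 220.81,  226, 266, 573,639, 682,791,912]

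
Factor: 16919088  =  2^4*3^1*352481^1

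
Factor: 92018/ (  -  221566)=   -  331^1*797^( - 1) = -331/797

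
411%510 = 411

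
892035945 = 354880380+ 537155565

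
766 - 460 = 306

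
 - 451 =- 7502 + 7051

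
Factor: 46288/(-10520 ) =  - 2^1*5^ (- 1 )*11^1 = -  22/5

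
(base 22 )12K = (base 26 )l2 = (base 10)548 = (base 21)152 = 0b1000100100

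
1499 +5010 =6509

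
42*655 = 27510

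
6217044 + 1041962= 7259006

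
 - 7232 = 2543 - 9775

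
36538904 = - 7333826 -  - 43872730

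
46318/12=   23159/6  =  3859.83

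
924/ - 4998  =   - 1+97/119 = - 0.18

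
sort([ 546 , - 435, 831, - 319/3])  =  [ - 435, - 319/3,  546, 831] 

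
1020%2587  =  1020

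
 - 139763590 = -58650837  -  81112753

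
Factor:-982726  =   - 2^1 * 53^1 * 73^1 * 127^1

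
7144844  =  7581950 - 437106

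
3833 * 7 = 26831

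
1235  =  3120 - 1885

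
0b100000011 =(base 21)c7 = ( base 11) 216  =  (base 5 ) 2014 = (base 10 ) 259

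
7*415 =2905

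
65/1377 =65/1377= 0.05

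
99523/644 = 154+ 347/644 =154.54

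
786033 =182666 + 603367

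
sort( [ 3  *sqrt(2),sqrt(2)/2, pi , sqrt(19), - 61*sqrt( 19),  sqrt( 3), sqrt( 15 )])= [ - 61 * sqrt( 19),sqrt( 2)/2, sqrt( 3 ), pi , sqrt( 15 ),3*sqrt(2),sqrt( 19 )]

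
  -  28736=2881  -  31617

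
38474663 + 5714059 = 44188722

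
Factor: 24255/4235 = 3^2 * 7^1*11^( - 1)= 63/11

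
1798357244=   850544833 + 947812411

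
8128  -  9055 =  - 927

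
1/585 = 1/585 = 0.00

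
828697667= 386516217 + 442181450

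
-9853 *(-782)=7705046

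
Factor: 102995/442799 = 5^1*7^( - 1 )*17^(-1)*61^ (-2 ) * 20599^1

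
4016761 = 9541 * 421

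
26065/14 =26065/14 = 1861.79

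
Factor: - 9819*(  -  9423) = 3^5*349^1*1091^1 = 92524437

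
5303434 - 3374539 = 1928895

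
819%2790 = 819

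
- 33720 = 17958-51678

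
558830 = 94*5945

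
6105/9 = 2035/3=678.33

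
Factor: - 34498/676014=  - 47/921 = -  3^(-1)*47^1*307^( - 1 )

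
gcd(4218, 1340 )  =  2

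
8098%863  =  331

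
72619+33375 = 105994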